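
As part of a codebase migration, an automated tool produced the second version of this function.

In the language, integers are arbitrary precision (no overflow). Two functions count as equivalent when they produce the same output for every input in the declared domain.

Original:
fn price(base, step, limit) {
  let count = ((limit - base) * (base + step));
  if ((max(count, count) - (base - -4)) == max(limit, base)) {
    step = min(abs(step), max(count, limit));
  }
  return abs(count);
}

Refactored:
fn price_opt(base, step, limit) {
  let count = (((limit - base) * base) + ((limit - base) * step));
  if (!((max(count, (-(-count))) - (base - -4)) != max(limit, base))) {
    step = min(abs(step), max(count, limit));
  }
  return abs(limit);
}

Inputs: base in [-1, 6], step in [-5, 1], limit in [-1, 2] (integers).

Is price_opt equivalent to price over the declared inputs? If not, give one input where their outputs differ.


base=-1, step=-5, limit=-1 yields 0 from price but 1 from price_opt.
verdict: not equivalent; witness: base=-1, step=-5, limit=-1


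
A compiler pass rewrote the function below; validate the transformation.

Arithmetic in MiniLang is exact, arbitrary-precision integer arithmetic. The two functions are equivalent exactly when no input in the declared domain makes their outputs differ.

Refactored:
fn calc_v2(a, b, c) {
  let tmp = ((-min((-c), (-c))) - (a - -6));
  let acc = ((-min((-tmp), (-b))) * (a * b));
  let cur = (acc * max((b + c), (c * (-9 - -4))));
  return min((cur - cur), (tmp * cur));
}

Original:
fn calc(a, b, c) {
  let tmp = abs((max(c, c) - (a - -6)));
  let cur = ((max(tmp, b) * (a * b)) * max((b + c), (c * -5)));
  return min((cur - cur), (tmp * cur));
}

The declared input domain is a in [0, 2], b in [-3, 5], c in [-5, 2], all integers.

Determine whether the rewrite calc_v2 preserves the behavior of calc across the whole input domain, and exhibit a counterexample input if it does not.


At a=1, b=-3, c=-5: calc gives -10800, calc_v2 gives -2700.
verdict: not equivalent; witness: a=1, b=-3, c=-5


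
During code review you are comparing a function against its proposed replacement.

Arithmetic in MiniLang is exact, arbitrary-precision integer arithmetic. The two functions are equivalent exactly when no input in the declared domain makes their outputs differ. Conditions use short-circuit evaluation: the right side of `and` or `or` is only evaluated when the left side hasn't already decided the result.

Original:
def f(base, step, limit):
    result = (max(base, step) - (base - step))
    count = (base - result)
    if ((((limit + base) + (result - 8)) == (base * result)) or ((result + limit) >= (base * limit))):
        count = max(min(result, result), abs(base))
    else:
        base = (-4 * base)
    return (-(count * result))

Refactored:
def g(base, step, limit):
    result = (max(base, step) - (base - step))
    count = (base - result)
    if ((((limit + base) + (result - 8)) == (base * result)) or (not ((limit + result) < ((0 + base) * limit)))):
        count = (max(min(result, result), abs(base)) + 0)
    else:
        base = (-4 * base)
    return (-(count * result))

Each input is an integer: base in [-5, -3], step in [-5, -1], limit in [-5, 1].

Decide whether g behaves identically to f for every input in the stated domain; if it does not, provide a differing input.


Side by side, the visible changes include: arithmetic usage differs, boolean connective usage differs, comparison usage differs, constant usage differs.
As a probe, take base=-4, step=-5, limit=-5: f runs result := -5 | count := 1 | ((((limit + base) + (result - 8)) == (base * result)) or ((result + limit) >= (base * limit))): false | base := 16 | result 5; g runs result := -5 | count := 1 | ((((limit + base) + (result - 8)) == (base * result)) or (not ((limit + result) < ((0 + base) * limit)))): false | base := 16 | result 5; both end at 5.
Sweeping the whole domain (105 inputs) finds no disagreement.
verdict: equivalent


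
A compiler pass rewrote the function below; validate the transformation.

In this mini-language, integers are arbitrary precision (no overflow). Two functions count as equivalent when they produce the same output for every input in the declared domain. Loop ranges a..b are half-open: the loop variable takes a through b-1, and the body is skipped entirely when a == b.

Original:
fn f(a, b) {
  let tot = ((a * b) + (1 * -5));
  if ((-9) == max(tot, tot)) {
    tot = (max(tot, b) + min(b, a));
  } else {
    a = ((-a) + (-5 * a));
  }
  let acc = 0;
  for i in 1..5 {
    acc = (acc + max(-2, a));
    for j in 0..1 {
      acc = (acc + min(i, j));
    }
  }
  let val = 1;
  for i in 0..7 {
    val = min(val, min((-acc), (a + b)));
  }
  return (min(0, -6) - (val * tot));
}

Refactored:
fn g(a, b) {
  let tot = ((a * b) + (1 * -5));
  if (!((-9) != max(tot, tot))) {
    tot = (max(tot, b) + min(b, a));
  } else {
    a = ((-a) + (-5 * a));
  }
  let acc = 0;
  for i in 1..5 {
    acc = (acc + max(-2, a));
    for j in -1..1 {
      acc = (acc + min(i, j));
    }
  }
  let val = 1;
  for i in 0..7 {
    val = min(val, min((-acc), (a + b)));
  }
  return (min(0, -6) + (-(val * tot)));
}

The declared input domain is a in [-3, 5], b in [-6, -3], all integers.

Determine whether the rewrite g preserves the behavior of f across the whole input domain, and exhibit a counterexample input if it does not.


Not equivalent: a=-3, b=-6 separates them (930 vs 878).
f: tot becomes 13; next ((-9) == max(tot, tot)) evaluates to false; next a becomes 18; next acc becomes 0; next at i=1:; next acc becomes 18; next at j=0:; next acc becomes 18; next at i=2:; next acc becomes 36; next at j=0:; next acc becomes 36; next at i=3:; next acc becomes 54; next at j=0:; next acc becomes 54; next at i=4:; next acc becomes 72; next at j=0:; next acc becomes 72; next val becomes 1; next at i=0:; next val becomes -72; next at i=1:; next val becomes -72; next at i=2:; next val becomes -72; next at i=3:; next val becomes -72; next at i=4:; next val becomes -72; next at i=5:; next val becomes -72; next at i=6:; next val becomes -72; next final value 930
g: tot becomes 13; next (!((-9) != max(tot, tot))) evaluates to false; next a becomes 18; next acc becomes 0; next at i=1:; next acc becomes 18; next at j=-1:; next acc becomes 17; next at j=0:; next acc becomes 17; next at i=2:; next acc becomes 35; next at j=-1:; next acc becomes 34; next at j=0:; next acc becomes 34; next at i=3:; next acc becomes 52; next at j=-1:; next acc becomes 51; next at j=0:; next acc becomes 51; next at i=4:; next acc becomes 69; next at j=-1:; next acc becomes 68; next at j=0:; next acc becomes 68; next val becomes 1; next at i=0:; next val becomes -68; next at i=1:; next val becomes -68; next at i=2:; next val becomes -68; next at i=3:; next val becomes -68; next at i=4:; next val becomes -68; next at i=5:; next val becomes -68; next at i=6:; next val becomes -68; next final value 878
verdict: not equivalent; witness: a=-3, b=-6


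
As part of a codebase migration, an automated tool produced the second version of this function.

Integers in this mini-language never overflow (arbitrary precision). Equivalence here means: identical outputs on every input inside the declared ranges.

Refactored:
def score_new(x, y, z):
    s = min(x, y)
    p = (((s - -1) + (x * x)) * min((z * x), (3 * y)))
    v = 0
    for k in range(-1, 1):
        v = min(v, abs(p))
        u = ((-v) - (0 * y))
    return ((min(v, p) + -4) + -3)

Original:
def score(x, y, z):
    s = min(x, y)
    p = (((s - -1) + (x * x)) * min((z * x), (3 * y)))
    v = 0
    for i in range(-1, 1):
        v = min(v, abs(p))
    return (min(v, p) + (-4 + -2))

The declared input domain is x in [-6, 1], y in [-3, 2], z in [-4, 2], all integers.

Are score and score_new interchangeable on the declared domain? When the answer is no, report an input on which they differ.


Run the pair on x=-6, y=-3, z=-4.
score: s = -6; p = -279; v = 0; [i=-1]; v = 0; [i=0]; v = 0; return -285
score_new: s = -6; p = -279; v = 0; [k=-1]; v = 0; u = 0; [k=0]; v = 0; u = 0; return -286
-285 and -286 differ, so these are not the same function on this domain.
verdict: not equivalent; witness: x=-6, y=-3, z=-4


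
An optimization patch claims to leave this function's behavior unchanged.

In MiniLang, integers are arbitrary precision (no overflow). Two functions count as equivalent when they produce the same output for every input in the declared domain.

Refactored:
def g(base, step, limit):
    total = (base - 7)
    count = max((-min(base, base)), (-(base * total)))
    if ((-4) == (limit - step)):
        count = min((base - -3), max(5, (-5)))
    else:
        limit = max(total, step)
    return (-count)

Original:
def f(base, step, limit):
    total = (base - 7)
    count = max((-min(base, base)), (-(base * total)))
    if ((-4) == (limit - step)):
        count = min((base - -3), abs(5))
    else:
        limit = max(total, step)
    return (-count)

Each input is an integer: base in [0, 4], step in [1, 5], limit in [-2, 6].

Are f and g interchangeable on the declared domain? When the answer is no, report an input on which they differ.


The two are interchangeable: constant usage differs; also min/max/abs usage differs, and every declared input agrees.
Spot check at base=0, step=2, limit=3 — f: total := -7 | count := 0 | ((-4) == (limit - step)): false | limit := 2 | result 0. g: total := -7 | count := 0 | ((-4) == (limit - step)): false | limit := 2 | result 0. Both give 0.
Sweeping the whole domain (225 inputs) finds no disagreement.
verdict: equivalent


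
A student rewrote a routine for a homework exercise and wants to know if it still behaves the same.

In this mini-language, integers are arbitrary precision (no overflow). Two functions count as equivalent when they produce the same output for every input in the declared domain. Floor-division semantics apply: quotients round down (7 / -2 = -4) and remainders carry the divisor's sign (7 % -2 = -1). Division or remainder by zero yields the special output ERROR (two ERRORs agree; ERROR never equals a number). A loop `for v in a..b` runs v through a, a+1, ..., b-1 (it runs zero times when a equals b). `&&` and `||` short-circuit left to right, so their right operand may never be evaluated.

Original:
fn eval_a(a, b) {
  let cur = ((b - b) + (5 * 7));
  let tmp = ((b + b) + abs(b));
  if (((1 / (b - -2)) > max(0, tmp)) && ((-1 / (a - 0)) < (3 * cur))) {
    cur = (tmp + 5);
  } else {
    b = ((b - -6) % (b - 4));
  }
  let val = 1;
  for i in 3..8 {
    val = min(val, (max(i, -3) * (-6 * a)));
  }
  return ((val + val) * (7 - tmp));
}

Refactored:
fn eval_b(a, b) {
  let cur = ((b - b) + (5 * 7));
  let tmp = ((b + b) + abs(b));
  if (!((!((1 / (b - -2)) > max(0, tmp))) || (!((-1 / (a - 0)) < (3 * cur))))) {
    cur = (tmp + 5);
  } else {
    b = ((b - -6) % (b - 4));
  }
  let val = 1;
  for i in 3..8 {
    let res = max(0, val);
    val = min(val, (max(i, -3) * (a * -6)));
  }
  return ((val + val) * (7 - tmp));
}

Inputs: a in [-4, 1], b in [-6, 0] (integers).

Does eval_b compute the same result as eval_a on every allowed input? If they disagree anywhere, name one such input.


Behavior is preserved: although min/max/abs usage differs, plus constant usage differs, plus statement counts differ, plus local variable names differ, plus boolean connective usage differs, the outputs never diverge.
Tracing a=-1, b=-1: eval_a: cur = 35; tmp = -1; (((1 / (b - -2)) > max(0, tmp)) && ((-1 / (a - 0)) < (3 * cur))) -> true; cur = 4; val = 1; [i=3]; val = 1; [i=4]; val = 1; [i=5]; val = 1; [i=6]; val = 1; [i=7]; val = 1; return 16 | eval_b: cur = 35; tmp = -1; (!((!((1 / (b - -2)) > max(0, tmp))) || (!((-1 / (a - 0)) < (3 * cur))))) -> true; cur = 4; val = 1; [i=3]; res = 1; val = 1; [i=4]; res = 1; val = 1; [i=5]; res = 1; val = 1; [i=6]; res = 1; val = 1; [i=7]; res = 1; val = 1; return 16 — matching result 16.
Across all 42 domain points the two functions coincide.
verdict: equivalent


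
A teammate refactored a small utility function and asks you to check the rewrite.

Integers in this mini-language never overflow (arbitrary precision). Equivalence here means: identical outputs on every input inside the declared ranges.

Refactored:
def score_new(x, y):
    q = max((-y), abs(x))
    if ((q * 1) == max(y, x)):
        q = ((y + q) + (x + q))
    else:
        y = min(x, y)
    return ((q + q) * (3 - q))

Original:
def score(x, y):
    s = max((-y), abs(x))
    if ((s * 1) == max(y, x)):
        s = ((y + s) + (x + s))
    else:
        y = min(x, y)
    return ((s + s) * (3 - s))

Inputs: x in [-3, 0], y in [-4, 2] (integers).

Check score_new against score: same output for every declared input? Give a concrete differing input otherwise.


The two versions differ — the changes include local variable names differ.
As a probe, take x=-3, y=-4: score runs s = 4; ((s * 1) == max(y, x)) -> false; y = -4; return -8; score_new runs q = 4; ((q * 1) == max(y, x)) -> false; y = -4; return -8; both end at -8.
Checked all 28 inputs in the declared domain: the outputs agree on every one.
verdict: equivalent


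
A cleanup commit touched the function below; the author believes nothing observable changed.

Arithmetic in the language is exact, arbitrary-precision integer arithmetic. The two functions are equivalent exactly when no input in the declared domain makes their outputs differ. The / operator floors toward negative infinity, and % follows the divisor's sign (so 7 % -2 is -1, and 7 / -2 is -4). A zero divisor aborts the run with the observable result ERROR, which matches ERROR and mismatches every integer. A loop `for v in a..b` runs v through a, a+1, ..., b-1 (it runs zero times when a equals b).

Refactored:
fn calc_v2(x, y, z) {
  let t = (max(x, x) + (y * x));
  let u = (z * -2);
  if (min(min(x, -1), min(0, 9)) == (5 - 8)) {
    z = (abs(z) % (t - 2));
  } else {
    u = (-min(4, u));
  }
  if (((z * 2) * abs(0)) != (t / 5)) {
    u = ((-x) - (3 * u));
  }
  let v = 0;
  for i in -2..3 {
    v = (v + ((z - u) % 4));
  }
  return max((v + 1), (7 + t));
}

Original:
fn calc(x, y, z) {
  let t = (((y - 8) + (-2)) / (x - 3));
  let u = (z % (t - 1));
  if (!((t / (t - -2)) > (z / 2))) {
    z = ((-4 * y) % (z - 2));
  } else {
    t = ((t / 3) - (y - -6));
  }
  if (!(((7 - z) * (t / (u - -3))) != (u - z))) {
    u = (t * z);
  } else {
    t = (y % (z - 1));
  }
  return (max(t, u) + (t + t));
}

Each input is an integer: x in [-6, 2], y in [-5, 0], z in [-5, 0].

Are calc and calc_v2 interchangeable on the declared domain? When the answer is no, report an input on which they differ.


Evaluate both at x=-6, y=-5, z=-5.
calc: t := 1 | divide-by-zero, output ERROR
calc_v2: t := 24 | u := 10 | (min(min(x, -1), min(0, 9)) == (5 - 8)): false | u := -4 | (((z * 2) * abs(0)) != (t / 5)): true | u := 18 | v := 0 | iter i=-2: | v := 1 | iter i=-1: | v := 2 | iter i=0: | v := 3 | iter i=1: | v := 4 | iter i=2: | v := 5 | result 31
ERROR against 31: the behavior changed.
verdict: not equivalent; witness: x=-6, y=-5, z=-5


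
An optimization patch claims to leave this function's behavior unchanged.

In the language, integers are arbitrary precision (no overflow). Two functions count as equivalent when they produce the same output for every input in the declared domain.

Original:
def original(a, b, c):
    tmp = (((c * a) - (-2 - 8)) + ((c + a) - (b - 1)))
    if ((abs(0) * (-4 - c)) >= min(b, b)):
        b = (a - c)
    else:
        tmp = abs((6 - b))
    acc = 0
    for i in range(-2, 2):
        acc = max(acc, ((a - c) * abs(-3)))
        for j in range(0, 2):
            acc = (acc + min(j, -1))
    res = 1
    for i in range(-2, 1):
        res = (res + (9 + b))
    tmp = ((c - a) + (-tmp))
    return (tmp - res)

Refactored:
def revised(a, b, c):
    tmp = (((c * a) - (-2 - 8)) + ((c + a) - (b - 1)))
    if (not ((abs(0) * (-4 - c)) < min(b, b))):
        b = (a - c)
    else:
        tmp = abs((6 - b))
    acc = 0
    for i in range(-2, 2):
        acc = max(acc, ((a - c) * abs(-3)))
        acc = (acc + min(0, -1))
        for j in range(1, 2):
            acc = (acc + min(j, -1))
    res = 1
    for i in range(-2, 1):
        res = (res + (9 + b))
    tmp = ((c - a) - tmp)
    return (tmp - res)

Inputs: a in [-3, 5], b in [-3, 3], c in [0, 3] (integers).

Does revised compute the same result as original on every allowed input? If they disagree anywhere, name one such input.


Comparing the listings, the differences include: statement counts differ, plus min/max/abs usage differs, plus constant usage differs, plus comparison usage differs, plus loop structure differs, plus boolean connective usage differs, plus arithmetic usage differs.
As a probe, take a=4, b=-3, c=2: original runs tmp = 28; ((abs(0) * (-4 - c)) >= min(b, b)) -> true; b = 2; acc = 0; [i=-2]; acc = 6; [j=0]; acc = 5; [j=1]; acc = 4; [i=-1]; acc = 6; [j=0]; acc = 5; [j=1]; acc = 4; [i=0]; acc = 6; [j=0]; acc = 5; [j=1]; acc = 4; [i=1]; acc = 6; [j=0]; acc = 5; [j=1]; acc = 4; res = 1; [i=-2]; res = 12; [i=-1]; res = 23; [i=0]; res = 34; tmp = -30; return -64; revised runs tmp = 28; (not ((abs(0) * (-4 - c)) < min(b, b))) -> true; b = 2; acc = 0; [i=-2]; acc = 6; acc = 5; [j=1]; acc = 4; [i=-1]; acc = 6; acc = 5; [j=1]; acc = 4; [i=0]; acc = 6; acc = 5; [j=1]; acc = 4; [i=1]; acc = 6; acc = 5; [j=1]; acc = 4; res = 1; [i=-2]; res = 12; [i=-1]; res = 23; [i=0]; res = 34; tmp = -30; return -64; both end at -64.
Checked all 252 inputs in the declared domain: the outputs agree on every one.
verdict: equivalent


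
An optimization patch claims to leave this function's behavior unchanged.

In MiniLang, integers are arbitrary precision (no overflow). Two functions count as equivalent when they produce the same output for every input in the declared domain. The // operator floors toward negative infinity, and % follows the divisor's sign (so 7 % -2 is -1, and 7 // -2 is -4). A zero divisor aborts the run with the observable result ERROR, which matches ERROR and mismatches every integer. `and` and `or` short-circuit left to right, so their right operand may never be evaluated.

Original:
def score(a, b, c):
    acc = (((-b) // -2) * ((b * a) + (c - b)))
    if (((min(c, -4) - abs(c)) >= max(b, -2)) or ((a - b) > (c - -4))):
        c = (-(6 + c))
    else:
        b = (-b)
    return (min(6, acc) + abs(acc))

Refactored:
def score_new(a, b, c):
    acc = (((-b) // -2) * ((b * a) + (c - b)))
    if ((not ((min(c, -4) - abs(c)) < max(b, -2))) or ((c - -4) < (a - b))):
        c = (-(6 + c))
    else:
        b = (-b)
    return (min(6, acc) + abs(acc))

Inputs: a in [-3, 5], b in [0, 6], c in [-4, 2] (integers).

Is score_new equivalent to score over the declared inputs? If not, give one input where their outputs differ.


The two versions differ — the changes include boolean connective usage differs, plus comparison usage differs.
Spot check at a=1, b=5, c=2 — score: acc := 4 | (((min(c, -4) - abs(c)) >= max(b, -2)) or ((a - b) > (c - -4))): false | b := -5 | result 8. score_new: acc := 4 | ((not ((min(c, -4) - abs(c)) < max(b, -2))) or ((c - -4) < (a - b))): false | b := -5 | result 8. Both give 8.
An exhaustive pass over the 441 declared inputs shows identical outputs.
verdict: equivalent


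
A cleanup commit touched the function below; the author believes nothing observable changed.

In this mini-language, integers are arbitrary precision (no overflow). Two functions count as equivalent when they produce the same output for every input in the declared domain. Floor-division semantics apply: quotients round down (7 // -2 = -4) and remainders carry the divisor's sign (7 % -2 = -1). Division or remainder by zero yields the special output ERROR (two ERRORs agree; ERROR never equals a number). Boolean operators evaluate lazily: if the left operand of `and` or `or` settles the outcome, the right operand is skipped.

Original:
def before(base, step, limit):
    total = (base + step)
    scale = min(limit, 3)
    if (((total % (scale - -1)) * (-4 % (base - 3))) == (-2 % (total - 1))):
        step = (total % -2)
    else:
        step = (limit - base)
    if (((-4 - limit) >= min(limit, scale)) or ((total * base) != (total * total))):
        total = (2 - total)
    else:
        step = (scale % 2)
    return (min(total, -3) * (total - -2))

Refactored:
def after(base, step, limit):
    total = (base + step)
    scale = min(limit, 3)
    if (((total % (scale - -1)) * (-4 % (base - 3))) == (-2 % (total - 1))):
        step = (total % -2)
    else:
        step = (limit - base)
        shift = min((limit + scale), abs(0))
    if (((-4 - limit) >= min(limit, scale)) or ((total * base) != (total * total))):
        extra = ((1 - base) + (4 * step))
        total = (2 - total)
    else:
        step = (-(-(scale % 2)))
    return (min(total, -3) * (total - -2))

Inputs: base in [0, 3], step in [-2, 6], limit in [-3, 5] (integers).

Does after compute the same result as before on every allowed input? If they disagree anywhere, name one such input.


Behavior is preserved: although local variable names differ; and statement counts differ; and arithmetic usage differs; and constant usage differs; and min/max/abs usage differs, the outputs never diverge.
Tracing base=2, step=5, limit=0: before: total := 7 | scale := 0 | (((total % (scale - -1)) * (-4 % (base - 3))) == (-2 % (total - 1))): false | step := -2 | (((-4 - limit) >= min(limit, scale)) or ((total * base) != (total * total))): true | total := -5 | result 15 | after: total := 7 | scale := 0 | (((total % (scale - -1)) * (-4 % (base - 3))) == (-2 % (total - 1))): false | step := -2 | shift := 0 | (((-4 - limit) >= min(limit, scale)) or ((total * base) != (total * total))): true | extra := -9 | total := -5 | result 15 — matching result 15.
Checked all 324 inputs in the declared domain: the outputs agree on every one.
verdict: equivalent


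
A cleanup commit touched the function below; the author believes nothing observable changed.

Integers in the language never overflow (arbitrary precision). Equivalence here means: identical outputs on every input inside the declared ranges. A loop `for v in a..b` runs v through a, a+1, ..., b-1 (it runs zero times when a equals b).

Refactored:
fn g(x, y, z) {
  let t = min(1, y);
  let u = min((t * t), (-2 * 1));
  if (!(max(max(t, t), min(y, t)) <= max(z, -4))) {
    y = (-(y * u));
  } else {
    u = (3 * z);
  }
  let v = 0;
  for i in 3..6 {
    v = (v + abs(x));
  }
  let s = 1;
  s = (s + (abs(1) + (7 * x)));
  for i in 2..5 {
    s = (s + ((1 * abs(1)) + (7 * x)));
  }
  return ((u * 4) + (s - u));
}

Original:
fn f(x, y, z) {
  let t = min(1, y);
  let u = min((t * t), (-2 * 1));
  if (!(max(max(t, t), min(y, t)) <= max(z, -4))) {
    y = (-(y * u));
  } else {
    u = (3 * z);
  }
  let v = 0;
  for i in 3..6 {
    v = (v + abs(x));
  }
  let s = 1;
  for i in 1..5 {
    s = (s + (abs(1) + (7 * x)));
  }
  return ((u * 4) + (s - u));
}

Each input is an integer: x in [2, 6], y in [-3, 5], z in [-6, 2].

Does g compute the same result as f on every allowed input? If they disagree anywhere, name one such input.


Comparing the listings, the differences include: constant usage differs, loop structure differs, arithmetic usage differs, statement counts differ, min/max/abs usage differs.
Tracing x=3, y=3, z=-1: f: t = 1; u = -2; (!(max(max(t, t), min(y, t)) <= max(z, -4))) -> true; y = 6; v = 0; [i=3]; v = 3; [i=4]; v = 6; [i=5]; v = 9; s = 1; [i=1]; s = 23; [i=2]; s = 45; [i=3]; s = 67; [i=4]; s = 89; return 83 | g: t = 1; u = -2; (!(max(max(t, t), min(y, t)) <= max(z, -4))) -> true; y = 6; v = 0; [i=3]; v = 3; [i=4]; v = 6; [i=5]; v = 9; s = 1; s = 23; [i=2]; s = 45; [i=3]; s = 67; [i=4]; s = 89; return 83 — matching result 83.
Every one of the 405 inputs gives matching results.
verdict: equivalent


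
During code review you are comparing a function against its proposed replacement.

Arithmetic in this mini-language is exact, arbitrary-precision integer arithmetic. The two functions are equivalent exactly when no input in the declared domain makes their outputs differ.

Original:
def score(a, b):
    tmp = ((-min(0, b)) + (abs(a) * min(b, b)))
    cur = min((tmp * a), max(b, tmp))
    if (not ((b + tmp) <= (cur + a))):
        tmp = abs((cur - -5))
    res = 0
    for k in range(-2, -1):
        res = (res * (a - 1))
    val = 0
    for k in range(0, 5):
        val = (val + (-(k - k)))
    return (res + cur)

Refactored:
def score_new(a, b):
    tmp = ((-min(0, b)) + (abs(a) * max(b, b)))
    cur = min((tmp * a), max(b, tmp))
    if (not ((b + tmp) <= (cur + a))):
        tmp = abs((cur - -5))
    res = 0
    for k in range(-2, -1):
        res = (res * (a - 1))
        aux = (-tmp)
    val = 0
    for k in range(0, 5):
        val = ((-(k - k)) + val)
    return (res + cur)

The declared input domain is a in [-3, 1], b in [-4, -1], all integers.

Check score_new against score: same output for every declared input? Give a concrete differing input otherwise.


Equivalent. The one real change (`min(b, b)` became `max(b, b)`) has no effect anywhere in the declared ranges.
Checked all 20 inputs in the declared domain: the outputs agree on every one.
Spot check at a=0, b=-4 — score: tmp becomes 4; next cur becomes 0; next (not ((b + tmp) <= (cur + a))) evaluates to false; next res becomes 0; next at k=-2:; next res becomes 0; next val becomes 0; next at k=0:; next val becomes 0; next at k=1:; next val becomes 0; next at k=2:; next val becomes 0; next at k=3:; next val becomes 0; next at k=4:; next val becomes 0; next final value 0. score_new: tmp becomes 4; next cur becomes 0; next (not ((b + tmp) <= (cur + a))) evaluates to false; next res becomes 0; next at k=-2:; next res becomes 0; next aux becomes -4; next val becomes 0; next at k=0:; next val becomes 0; next at k=1:; next val becomes 0; next at k=2:; next val becomes 0; next at k=3:; next val becomes 0; next at k=4:; next val becomes 0; next final value 0. Both give 0.
verdict: equivalent


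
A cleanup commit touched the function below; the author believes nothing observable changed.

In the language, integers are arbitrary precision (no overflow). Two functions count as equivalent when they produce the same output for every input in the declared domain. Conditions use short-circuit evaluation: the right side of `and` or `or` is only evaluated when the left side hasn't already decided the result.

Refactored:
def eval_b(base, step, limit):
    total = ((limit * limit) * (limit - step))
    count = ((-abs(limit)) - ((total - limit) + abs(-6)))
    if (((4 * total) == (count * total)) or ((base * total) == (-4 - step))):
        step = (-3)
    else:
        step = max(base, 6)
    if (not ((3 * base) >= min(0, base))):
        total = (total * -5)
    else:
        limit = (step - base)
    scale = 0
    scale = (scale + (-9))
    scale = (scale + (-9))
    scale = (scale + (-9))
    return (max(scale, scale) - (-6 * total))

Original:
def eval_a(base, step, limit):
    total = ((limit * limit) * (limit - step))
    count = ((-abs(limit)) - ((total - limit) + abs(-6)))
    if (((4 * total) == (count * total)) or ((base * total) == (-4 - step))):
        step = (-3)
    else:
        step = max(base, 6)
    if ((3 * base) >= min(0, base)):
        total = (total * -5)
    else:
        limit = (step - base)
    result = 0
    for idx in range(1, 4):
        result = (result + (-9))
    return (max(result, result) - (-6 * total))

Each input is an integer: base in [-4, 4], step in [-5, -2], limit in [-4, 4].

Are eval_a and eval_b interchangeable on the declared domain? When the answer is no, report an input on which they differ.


Take base=-4, step=-5, limit=-4.
eval_a: total=16, then count=-30, then (((4 * total) == (count * total)) or ((base * total) == (-4 - step))) is false, then step=6, then ((3 * base) >= min(0, base)) is false, then limit=10, then result=0, then (idx=1), then result=-9, then (idx=2), then result=-18, then (idx=3), then result=-27, then returns 69
eval_b: total=16, then count=-30, then (((4 * total) == (count * total)) or ((base * total) == (-4 - step))) is false, then step=6, then (not ((3 * base) >= min(0, base))) is true, then total=-80, then scale=0, then scale=-9, then scale=-18, then scale=-27, then returns -507
69 against -507: the behavior changed.
verdict: not equivalent; witness: base=-4, step=-5, limit=-4


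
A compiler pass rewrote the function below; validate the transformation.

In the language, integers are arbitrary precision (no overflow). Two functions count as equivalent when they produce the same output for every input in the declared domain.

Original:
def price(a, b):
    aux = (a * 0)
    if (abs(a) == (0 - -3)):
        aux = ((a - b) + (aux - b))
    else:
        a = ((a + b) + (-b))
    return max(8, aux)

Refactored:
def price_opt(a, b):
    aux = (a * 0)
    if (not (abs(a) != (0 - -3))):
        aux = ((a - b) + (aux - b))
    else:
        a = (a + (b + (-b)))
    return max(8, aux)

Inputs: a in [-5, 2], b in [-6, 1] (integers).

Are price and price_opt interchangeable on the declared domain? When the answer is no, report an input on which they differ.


Equivalent — the differences include boolean connective usage differs; and comparison usage differs, yet no declared input distinguishes the two.
One worked example (a=-4, b=-3) — price: aux becomes 0; next (abs(a) == (0 - -3)) evaluates to false; next a becomes -4; next final value 8; price_opt: aux becomes 0; next (not (abs(a) != (0 - -3))) evaluates to false; next a becomes -4; next final value 8; agreement on 8.
An exhaustive pass over the 64 declared inputs shows identical outputs.
verdict: equivalent


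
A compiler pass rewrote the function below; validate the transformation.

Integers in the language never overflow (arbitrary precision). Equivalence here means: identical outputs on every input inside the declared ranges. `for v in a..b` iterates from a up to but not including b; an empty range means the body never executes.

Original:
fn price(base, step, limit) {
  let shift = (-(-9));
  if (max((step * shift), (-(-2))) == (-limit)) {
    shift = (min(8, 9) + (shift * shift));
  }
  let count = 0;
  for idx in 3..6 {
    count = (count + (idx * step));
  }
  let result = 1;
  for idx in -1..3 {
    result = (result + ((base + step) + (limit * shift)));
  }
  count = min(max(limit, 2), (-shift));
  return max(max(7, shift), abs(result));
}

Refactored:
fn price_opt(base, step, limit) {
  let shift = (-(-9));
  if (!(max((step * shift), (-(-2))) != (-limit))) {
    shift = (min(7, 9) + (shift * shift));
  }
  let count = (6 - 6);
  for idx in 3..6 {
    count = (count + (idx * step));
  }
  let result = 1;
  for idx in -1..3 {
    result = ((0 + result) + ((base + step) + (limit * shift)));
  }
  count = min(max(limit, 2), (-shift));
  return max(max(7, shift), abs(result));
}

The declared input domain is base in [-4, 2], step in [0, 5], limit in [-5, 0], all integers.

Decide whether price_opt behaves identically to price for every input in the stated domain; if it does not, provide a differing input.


The rewrite breaks on base=-4, step=0, limit=-2, where the results are 727 and 719.
price: shift = 9; (max((step * shift), (-(-2))) == (-limit)) -> true; shift = 89; count = 0; [idx=3]; count = 0; [idx=4]; count = 0; [idx=5]; count = 0; result = 1; [idx=-1]; result = -181; [idx=0]; result = -363; [idx=1]; result = -545; [idx=2]; result = -727; count = -89; return 727
price_opt: shift = 9; (!(max((step * shift), (-(-2))) != (-limit))) -> true; shift = 88; count = 0; [idx=3]; count = 0; [idx=4]; count = 0; [idx=5]; count = 0; result = 1; [idx=-1]; result = -179; [idx=0]; result = -359; [idx=1]; result = -539; [idx=2]; result = -719; count = -88; return 719
verdict: not equivalent; witness: base=-4, step=0, limit=-2


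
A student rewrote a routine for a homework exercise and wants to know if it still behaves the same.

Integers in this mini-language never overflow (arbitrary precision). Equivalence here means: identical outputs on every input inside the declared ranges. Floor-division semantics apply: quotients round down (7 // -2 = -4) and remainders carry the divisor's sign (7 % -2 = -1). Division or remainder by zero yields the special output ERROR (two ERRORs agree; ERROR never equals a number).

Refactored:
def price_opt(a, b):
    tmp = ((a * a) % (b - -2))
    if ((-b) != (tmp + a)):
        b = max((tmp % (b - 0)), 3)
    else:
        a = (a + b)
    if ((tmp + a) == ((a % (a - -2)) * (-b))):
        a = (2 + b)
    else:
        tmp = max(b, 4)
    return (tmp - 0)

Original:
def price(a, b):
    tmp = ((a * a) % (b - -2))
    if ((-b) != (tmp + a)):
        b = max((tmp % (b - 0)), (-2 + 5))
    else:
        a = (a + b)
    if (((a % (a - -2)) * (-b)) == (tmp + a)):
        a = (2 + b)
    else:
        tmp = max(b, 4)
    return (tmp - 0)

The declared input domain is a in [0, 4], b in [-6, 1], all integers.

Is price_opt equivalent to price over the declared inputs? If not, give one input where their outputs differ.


Comparing the listings, the differences include: arithmetic usage differs, plus constant usage differs.
One worked example (a=3, b=-1) — price: tmp := 0 | ((-b) != (tmp + a)): true | b := 3 | (((a % (a - -2)) * (-b)) == (tmp + a)): false | tmp := 4 | result 4; price_opt: tmp := 0 | ((-b) != (tmp + a)): true | b := 3 | ((tmp + a) == ((a % (a - -2)) * (-b))): false | tmp := 4 | result 4; agreement on 4.
Every one of the 40 inputs gives matching results.
verdict: equivalent


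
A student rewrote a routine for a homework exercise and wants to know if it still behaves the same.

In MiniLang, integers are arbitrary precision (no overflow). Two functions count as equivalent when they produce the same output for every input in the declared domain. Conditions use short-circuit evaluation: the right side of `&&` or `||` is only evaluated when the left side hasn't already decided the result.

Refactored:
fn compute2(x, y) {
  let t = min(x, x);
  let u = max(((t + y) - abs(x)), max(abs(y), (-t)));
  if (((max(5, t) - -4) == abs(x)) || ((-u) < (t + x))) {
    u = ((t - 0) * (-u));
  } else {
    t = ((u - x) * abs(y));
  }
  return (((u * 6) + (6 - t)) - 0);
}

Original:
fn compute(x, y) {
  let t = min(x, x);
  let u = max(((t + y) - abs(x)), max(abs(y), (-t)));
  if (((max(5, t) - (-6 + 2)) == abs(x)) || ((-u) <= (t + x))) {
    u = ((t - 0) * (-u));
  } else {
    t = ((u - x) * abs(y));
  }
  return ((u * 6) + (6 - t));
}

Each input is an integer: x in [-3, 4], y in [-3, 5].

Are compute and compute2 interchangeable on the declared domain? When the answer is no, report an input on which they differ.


Take x=-2, y=4.
compute: t := -2 | u := 4 | (((max(5, t) - (-6 + 2)) == abs(x)) || ((-u) <= (t + x))): true | u := 8 | result 56
compute2: t := -2 | u := 4 | (((max(5, t) - -4) == abs(x)) || ((-u) < (t + x))): false | t := 24 | result 6
56 and 6 differ, so these are not the same function on this domain.
verdict: not equivalent; witness: x=-2, y=4


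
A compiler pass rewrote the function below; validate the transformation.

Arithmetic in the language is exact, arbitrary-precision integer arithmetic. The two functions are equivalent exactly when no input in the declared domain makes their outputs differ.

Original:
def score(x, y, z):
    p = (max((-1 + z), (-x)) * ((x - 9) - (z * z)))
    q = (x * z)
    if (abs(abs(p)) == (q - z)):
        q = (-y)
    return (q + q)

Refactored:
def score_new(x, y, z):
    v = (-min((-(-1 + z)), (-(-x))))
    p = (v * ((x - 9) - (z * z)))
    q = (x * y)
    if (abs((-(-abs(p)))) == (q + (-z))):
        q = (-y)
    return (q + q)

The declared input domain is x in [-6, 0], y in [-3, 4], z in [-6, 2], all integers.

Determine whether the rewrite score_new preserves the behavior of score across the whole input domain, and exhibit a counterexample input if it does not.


Try x=-6, y=-3, z=-6.
score: p becomes -306; next q becomes 36; next (abs(abs(p)) == (q - z)) evaluates to false; next final value 72
score_new: v becomes 6; next p becomes -306; next q becomes 18; next (abs((-(-abs(p)))) == (q + (-z))) evaluates to false; next final value 36
72 and 36 differ, so these are not the same function on this domain.
verdict: not equivalent; witness: x=-6, y=-3, z=-6


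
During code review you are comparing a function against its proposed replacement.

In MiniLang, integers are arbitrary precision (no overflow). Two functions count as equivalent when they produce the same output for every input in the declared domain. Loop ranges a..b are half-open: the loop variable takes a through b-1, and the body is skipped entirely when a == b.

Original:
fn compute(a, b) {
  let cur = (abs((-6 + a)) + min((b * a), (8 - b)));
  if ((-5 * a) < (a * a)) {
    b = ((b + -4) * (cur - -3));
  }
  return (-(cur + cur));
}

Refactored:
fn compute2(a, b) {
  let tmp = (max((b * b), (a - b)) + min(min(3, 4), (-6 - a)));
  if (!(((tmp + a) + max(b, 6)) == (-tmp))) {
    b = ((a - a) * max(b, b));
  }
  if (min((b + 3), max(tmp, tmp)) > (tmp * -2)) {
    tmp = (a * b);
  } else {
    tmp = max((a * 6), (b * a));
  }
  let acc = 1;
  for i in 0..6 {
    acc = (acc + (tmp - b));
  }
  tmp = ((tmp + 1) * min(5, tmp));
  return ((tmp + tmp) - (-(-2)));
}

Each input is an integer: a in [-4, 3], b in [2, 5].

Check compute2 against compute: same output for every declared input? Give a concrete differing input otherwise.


There is a counterexample at a=-4, b=2: -4 on one side, -2 on the other.
compute: cur := 2 | ((-5 * a) < (a * a)): false | result -4
compute2: tmp := 2 | (!(((tmp + a) + max(b, 6)) == (-tmp))): true | b := 0 | (min((b + 3), max(tmp, tmp)) > (tmp * -2)): true | tmp := 0 | acc := 1 | iter i=0: | acc := 1 | iter i=1: | acc := 1 | iter i=2: | acc := 1 | iter i=3: | acc := 1 | iter i=4: | acc := 1 | iter i=5: | acc := 1 | tmp := 0 | result -2
verdict: not equivalent; witness: a=-4, b=2


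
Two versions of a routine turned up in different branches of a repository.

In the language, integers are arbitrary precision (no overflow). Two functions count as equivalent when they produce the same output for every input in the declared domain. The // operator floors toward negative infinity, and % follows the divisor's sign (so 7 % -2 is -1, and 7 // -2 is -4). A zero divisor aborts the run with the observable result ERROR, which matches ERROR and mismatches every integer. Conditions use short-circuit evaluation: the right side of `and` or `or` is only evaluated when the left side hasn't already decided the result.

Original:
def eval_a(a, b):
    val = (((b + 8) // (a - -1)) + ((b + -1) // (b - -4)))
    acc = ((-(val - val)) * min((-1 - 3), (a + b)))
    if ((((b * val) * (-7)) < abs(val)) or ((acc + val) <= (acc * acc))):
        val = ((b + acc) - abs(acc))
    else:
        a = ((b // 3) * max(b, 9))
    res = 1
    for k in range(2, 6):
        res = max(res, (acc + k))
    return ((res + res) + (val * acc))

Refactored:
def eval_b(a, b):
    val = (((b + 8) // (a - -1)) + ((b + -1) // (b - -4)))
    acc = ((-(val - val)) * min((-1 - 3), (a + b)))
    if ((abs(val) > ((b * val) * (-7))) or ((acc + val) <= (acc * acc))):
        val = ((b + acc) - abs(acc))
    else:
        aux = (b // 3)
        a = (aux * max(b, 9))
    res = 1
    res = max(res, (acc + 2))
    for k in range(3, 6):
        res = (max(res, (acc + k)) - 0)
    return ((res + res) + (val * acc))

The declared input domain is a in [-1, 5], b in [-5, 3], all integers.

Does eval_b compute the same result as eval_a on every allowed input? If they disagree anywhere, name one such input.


Changes here: arithmetic usage differs; min/max/abs usage differs; comparison usage differs; loop structure differs; local variable names differ; statement counts differ; constant usage differs; the full 63-point sweep finds no disagreement.
verdict: equivalent


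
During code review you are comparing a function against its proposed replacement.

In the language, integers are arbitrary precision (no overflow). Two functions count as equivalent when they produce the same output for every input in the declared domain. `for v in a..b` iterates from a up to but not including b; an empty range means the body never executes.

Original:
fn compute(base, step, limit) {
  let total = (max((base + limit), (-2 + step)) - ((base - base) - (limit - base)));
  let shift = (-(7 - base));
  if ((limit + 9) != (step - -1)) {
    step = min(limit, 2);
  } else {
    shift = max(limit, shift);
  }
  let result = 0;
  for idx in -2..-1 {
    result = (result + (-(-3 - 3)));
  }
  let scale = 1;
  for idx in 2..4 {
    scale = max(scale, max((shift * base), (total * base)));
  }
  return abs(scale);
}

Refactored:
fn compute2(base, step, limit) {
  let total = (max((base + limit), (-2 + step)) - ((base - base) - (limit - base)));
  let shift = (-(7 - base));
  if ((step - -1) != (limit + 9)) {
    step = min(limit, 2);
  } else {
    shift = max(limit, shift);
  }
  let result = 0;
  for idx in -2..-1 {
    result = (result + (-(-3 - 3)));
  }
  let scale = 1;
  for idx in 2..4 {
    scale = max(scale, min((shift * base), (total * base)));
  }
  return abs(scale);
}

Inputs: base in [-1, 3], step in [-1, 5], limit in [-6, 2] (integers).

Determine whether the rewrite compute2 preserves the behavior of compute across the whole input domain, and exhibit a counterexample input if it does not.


Consider the input base=-1, step=-1, limit=-5.
compute: total = -7; shift = -8; ((limit + 9) != (step - -1)) -> true; step = -5; result = 0; [idx=-2]; result = 6; scale = 1; [idx=2]; scale = 8; [idx=3]; scale = 8; return 8
compute2: total = -7; shift = -8; ((step - -1) != (limit + 9)) -> true; step = -5; result = 0; [idx=-2]; result = 6; scale = 1; [idx=2]; scale = 7; [idx=3]; scale = 7; return 7
8 and 7 differ, so these are not the same function on this domain.
verdict: not equivalent; witness: base=-1, step=-1, limit=-5
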